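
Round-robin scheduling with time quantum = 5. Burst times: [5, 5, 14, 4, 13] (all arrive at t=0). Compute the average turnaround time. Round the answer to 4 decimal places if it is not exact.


Time quantum = 5
Execution trace:
  J1 runs 5 units, time = 5
  J2 runs 5 units, time = 10
  J3 runs 5 units, time = 15
  J4 runs 4 units, time = 19
  J5 runs 5 units, time = 24
  J3 runs 5 units, time = 29
  J5 runs 5 units, time = 34
  J3 runs 4 units, time = 38
  J5 runs 3 units, time = 41
Finish times: [5, 10, 38, 19, 41]
Average turnaround = 113/5 = 22.6

22.6


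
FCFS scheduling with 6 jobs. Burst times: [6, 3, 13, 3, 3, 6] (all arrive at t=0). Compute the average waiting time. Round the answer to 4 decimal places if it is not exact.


FCFS order (as given): [6, 3, 13, 3, 3, 6]
Waiting times:
  Job 1: wait = 0
  Job 2: wait = 6
  Job 3: wait = 9
  Job 4: wait = 22
  Job 5: wait = 25
  Job 6: wait = 28
Sum of waiting times = 90
Average waiting time = 90/6 = 15.0

15.0


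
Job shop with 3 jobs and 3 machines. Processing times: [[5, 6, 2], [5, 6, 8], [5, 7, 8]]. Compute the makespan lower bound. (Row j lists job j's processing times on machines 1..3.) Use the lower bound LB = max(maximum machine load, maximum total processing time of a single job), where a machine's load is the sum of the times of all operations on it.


Machine loads:
  Machine 1: 5 + 5 + 5 = 15
  Machine 2: 6 + 6 + 7 = 19
  Machine 3: 2 + 8 + 8 = 18
Max machine load = 19
Job totals:
  Job 1: 13
  Job 2: 19
  Job 3: 20
Max job total = 20
Lower bound = max(19, 20) = 20

20


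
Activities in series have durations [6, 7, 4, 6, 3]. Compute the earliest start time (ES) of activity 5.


Activity 5 starts after activities 1 through 4 complete.
Predecessor durations: [6, 7, 4, 6]
ES = 6 + 7 + 4 + 6 = 23

23


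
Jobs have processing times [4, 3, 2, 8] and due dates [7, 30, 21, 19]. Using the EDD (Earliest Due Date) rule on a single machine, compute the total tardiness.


Sort by due date (EDD order): [(4, 7), (8, 19), (2, 21), (3, 30)]
Compute completion times and tardiness:
  Job 1: p=4, d=7, C=4, tardiness=max(0,4-7)=0
  Job 2: p=8, d=19, C=12, tardiness=max(0,12-19)=0
  Job 3: p=2, d=21, C=14, tardiness=max(0,14-21)=0
  Job 4: p=3, d=30, C=17, tardiness=max(0,17-30)=0
Total tardiness = 0

0


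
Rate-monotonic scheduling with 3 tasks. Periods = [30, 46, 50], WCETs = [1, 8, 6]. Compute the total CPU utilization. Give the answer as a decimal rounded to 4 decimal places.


Compute individual utilizations (exact fractions):
  Task 1: C/T = 1/30 (approx. 0.0333)
  Task 2: C/T = 8/46 = 4/23 (approx. 0.1739)
  Task 3: C/T = 6/50 = 3/25 (approx. 0.12)
Total utilization U = 1/30 + 4/23 + 3/25 = 1129/3450
Rounded to 4 decimal places: U = 0.3272
RM (Liu & Layland) bound for 3 tasks = 0.779763; compare with U = 1129/3450 (approx. 0.327246)
U <= bound, so schedulable by RM sufficient condition.

0.3272


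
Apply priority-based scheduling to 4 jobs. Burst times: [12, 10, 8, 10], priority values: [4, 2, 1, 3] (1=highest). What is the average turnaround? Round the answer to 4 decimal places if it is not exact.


Sort by priority (ascending = highest first):
Order: [(1, 8), (2, 10), (3, 10), (4, 12)]
Completion times:
  Priority 1, burst=8, C=8
  Priority 2, burst=10, C=18
  Priority 3, burst=10, C=28
  Priority 4, burst=12, C=40
Average turnaround = 94/4 = 23.5

23.5


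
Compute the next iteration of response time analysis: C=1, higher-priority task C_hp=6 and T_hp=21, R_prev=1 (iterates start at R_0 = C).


R_next = C + ceil(R_prev / T_hp) * C_hp
ceil(1 / 21) = ceil(0.0476) = 1
Interference = 1 * 6 = 6
R_next = 1 + 6 = 7

7


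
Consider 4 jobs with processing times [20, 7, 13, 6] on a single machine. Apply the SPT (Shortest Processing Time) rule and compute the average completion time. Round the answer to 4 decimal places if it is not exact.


Sort jobs by processing time (SPT order): [6, 7, 13, 20]
Compute completion times sequentially:
  Job 1: processing = 6, completes at 6
  Job 2: processing = 7, completes at 13
  Job 3: processing = 13, completes at 26
  Job 4: processing = 20, completes at 46
Sum of completion times = 91
Average completion time = 91/4 = 22.75

22.75


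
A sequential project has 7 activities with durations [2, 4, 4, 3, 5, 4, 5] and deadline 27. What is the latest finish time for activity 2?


LF(activity 2) = deadline - sum of successor durations
Successors: activities 3 through 7 with durations [4, 3, 5, 4, 5]
Sum of successor durations = 21
LF = 27 - 21 = 6

6


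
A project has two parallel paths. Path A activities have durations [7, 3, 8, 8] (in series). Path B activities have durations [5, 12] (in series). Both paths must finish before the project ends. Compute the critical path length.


Path A total = 7 + 3 + 8 + 8 = 26
Path B total = 5 + 12 = 17
Critical path = longest path = max(26, 17) = 26

26


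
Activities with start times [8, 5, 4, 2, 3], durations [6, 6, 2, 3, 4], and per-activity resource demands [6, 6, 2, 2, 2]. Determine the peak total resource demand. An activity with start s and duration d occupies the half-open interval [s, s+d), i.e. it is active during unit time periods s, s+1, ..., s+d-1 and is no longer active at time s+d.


Each activity i is active on [start_i, start_i + duration_i).
Compute total resource usage per time slot:
  t=0: active resources = [], total = 0
  t=1: active resources = [], total = 0
  t=2: active resources = [2], total = 2
  t=3: active resources = [2, 2], total = 4
  t=4: active resources = [2, 2, 2], total = 6
  t=5: active resources = [6, 2, 2], total = 10
  t=6: active resources = [6, 2], total = 8
  t=7: active resources = [6], total = 6
  t=8: active resources = [6, 6], total = 12
  t=9: active resources = [6, 6], total = 12
  t=10: active resources = [6, 6], total = 12
  t=11: active resources = [6], total = 6
  t=12: active resources = [6], total = 6
  t=13: active resources = [6], total = 6
Peak resource demand = 12

12


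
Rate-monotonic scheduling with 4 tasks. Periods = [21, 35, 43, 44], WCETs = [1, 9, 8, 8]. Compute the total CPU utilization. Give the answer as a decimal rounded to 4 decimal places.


Compute individual utilizations (exact fractions):
  Task 1: C/T = 1/21 (approx. 0.0476)
  Task 2: C/T = 9/35 (approx. 0.2571)
  Task 3: C/T = 8/43 (approx. 0.186)
  Task 4: C/T = 8/44 = 2/11 (approx. 0.1818)
Total utilization U = 1/21 + 9/35 + 8/43 + 2/11 = 33406/49665
Rounded to 4 decimal places: U = 0.6726
RM (Liu & Layland) bound for 4 tasks = 0.756828; compare with U = 33406/49665 (approx. 0.672627)
U <= bound, so schedulable by RM sufficient condition.

0.6726


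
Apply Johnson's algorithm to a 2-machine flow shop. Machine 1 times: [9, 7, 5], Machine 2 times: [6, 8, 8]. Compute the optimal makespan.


Apply Johnson's rule:
  Group 1 (a <= b): [(3, 5, 8), (2, 7, 8)]
  Group 2 (a > b): [(1, 9, 6)]
Optimal job order: [3, 2, 1]
Schedule:
  Job 3: M1 done at 5, M2 done at 13
  Job 2: M1 done at 12, M2 done at 21
  Job 1: M1 done at 21, M2 done at 27
Makespan = 27

27


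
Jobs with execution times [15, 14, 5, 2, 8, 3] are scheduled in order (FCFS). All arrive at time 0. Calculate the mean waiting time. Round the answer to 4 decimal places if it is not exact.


FCFS order (as given): [15, 14, 5, 2, 8, 3]
Waiting times:
  Job 1: wait = 0
  Job 2: wait = 15
  Job 3: wait = 29
  Job 4: wait = 34
  Job 5: wait = 36
  Job 6: wait = 44
Sum of waiting times = 158
Average waiting time = 158/6 = 26.3333

26.3333


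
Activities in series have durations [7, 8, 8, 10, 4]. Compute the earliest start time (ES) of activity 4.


Activity 4 starts after activities 1 through 3 complete.
Predecessor durations: [7, 8, 8]
ES = 7 + 8 + 8 = 23

23


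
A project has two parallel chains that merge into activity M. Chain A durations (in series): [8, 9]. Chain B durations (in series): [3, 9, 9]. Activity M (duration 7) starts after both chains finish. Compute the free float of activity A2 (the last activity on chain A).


ES(A2) = sum of predecessors on chain A = 8
EF(A2) = ES + duration = 8 + 9 = 17
Successor of A2 is M. ES(M) = max(sum(A), sum(B)) = max(17, 21) = 21
Free float = ES(successor) - EF(current) = 21 - 17 = 4

4


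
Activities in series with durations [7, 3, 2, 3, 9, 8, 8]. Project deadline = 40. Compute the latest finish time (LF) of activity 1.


LF(activity 1) = deadline - sum of successor durations
Successors: activities 2 through 7 with durations [3, 2, 3, 9, 8, 8]
Sum of successor durations = 33
LF = 40 - 33 = 7

7


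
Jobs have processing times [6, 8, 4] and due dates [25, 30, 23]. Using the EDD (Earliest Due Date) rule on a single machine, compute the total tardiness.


Sort by due date (EDD order): [(4, 23), (6, 25), (8, 30)]
Compute completion times and tardiness:
  Job 1: p=4, d=23, C=4, tardiness=max(0,4-23)=0
  Job 2: p=6, d=25, C=10, tardiness=max(0,10-25)=0
  Job 3: p=8, d=30, C=18, tardiness=max(0,18-30)=0
Total tardiness = 0

0


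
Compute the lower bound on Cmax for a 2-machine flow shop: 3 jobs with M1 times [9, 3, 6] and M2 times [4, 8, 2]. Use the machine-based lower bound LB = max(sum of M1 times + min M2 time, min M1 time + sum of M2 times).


LB1 = sum(M1 times) + min(M2 times) = 18 + 2 = 20
LB2 = min(M1 times) + sum(M2 times) = 3 + 14 = 17
Lower bound = max(LB1, LB2) = max(20, 17) = 20

20


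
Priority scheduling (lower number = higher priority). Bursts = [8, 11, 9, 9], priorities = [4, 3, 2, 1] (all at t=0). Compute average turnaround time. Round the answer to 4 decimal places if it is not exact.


Sort by priority (ascending = highest first):
Order: [(1, 9), (2, 9), (3, 11), (4, 8)]
Completion times:
  Priority 1, burst=9, C=9
  Priority 2, burst=9, C=18
  Priority 3, burst=11, C=29
  Priority 4, burst=8, C=37
Average turnaround = 93/4 = 23.25

23.25


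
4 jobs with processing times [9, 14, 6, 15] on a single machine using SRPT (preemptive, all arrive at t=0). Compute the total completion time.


Since all jobs arrive at t=0, SRPT equals SPT ordering.
SPT order: [6, 9, 14, 15]
Completion times:
  Job 1: p=6, C=6
  Job 2: p=9, C=15
  Job 3: p=14, C=29
  Job 4: p=15, C=44
Total completion time = 6 + 15 + 29 + 44 = 94

94


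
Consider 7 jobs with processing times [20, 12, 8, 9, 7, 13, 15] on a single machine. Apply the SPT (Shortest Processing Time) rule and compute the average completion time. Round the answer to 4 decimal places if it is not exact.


Sort jobs by processing time (SPT order): [7, 8, 9, 12, 13, 15, 20]
Compute completion times sequentially:
  Job 1: processing = 7, completes at 7
  Job 2: processing = 8, completes at 15
  Job 3: processing = 9, completes at 24
  Job 4: processing = 12, completes at 36
  Job 5: processing = 13, completes at 49
  Job 6: processing = 15, completes at 64
  Job 7: processing = 20, completes at 84
Sum of completion times = 279
Average completion time = 279/7 = 39.8571

39.8571


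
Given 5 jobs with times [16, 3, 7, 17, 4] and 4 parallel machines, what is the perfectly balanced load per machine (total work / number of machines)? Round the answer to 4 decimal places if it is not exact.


Total processing time = 16 + 3 + 7 + 17 + 4 = 47
Number of machines = 4
Ideal balanced load = 47 / 4 = 11.75

11.75


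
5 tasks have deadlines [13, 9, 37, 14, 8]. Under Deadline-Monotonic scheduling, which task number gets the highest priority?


Sort tasks by relative deadline (ascending):
  Task 5: deadline = 8
  Task 2: deadline = 9
  Task 1: deadline = 13
  Task 4: deadline = 14
  Task 3: deadline = 37
Priority order (highest first): [5, 2, 1, 4, 3]
Highest priority task = 5

5


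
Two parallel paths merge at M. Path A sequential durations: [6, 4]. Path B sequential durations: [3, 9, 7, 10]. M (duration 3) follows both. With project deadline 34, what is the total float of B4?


Forward pass: ES(B4) = sum of predecessors on chain B = 19
EF = ES + duration = 19 + 10 = 29
Backward pass: LF(M) = deadline = 34; LS(M) = 34 - 3 = 31
LF(B4) = LS(M) - sum(successors on chain B) = 31 - 0 = 31
LS = LF - duration = 31 - 10 = 21
Total float = LS - ES = 21 - 19 = 2

2


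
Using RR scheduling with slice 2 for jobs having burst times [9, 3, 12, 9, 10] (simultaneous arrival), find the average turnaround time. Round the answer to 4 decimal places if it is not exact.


Time quantum = 2
Execution trace:
  J1 runs 2 units, time = 2
  J2 runs 2 units, time = 4
  J3 runs 2 units, time = 6
  J4 runs 2 units, time = 8
  J5 runs 2 units, time = 10
  J1 runs 2 units, time = 12
  J2 runs 1 units, time = 13
  J3 runs 2 units, time = 15
  J4 runs 2 units, time = 17
  J5 runs 2 units, time = 19
  J1 runs 2 units, time = 21
  J3 runs 2 units, time = 23
  J4 runs 2 units, time = 25
  J5 runs 2 units, time = 27
  J1 runs 2 units, time = 29
  J3 runs 2 units, time = 31
  J4 runs 2 units, time = 33
  J5 runs 2 units, time = 35
  J1 runs 1 units, time = 36
  J3 runs 2 units, time = 38
  J4 runs 1 units, time = 39
  J5 runs 2 units, time = 41
  J3 runs 2 units, time = 43
Finish times: [36, 13, 43, 39, 41]
Average turnaround = 172/5 = 34.4

34.4


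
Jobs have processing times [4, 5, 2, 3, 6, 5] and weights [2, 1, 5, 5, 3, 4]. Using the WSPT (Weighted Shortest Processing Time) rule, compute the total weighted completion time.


Compute p/w ratios and sort ascending (WSPT): [(2, 5), (3, 5), (5, 4), (4, 2), (6, 3), (5, 1)]
Compute weighted completion times:
  Job (p=2,w=5): C=2, w*C=5*2=10
  Job (p=3,w=5): C=5, w*C=5*5=25
  Job (p=5,w=4): C=10, w*C=4*10=40
  Job (p=4,w=2): C=14, w*C=2*14=28
  Job (p=6,w=3): C=20, w*C=3*20=60
  Job (p=5,w=1): C=25, w*C=1*25=25
Total weighted completion time = 188

188


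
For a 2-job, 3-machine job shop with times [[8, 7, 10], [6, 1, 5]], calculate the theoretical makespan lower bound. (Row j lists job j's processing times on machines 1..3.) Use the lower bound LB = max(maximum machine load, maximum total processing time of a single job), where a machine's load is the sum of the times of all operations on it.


Machine loads:
  Machine 1: 8 + 6 = 14
  Machine 2: 7 + 1 = 8
  Machine 3: 10 + 5 = 15
Max machine load = 15
Job totals:
  Job 1: 25
  Job 2: 12
Max job total = 25
Lower bound = max(15, 25) = 25

25


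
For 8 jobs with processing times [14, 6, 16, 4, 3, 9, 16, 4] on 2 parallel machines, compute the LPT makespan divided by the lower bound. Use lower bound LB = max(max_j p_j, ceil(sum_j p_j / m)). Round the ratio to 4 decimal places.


LPT order: [16, 16, 14, 9, 6, 4, 4, 3]
Machine loads after assignment: [37, 35]
LPT makespan = 37
Lower bound = max(max_job, ceil(total/2)) = max(16, 36) = 36
Ratio = 37 / 36 = 1.0278

1.0278


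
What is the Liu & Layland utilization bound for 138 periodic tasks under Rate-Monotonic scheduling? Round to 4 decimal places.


Compute 2^(1/138) = 1.0050354411
Subtract 1: 1.0050354411 - 1 = 0.0050354411
Multiply by n: 138 * 0.0050354411 = 0.6948908718
Round to 4 dp: 0.6949

0.6949


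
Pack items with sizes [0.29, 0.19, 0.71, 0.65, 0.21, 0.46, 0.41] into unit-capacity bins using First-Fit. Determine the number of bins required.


Place items sequentially using First-Fit:
  Item 0.29 -> new Bin 1
  Item 0.19 -> Bin 1 (now 0.48)
  Item 0.71 -> new Bin 2
  Item 0.65 -> new Bin 3
  Item 0.21 -> Bin 1 (now 0.69)
  Item 0.46 -> new Bin 4
  Item 0.41 -> Bin 4 (now 0.87)
Total bins used = 4

4


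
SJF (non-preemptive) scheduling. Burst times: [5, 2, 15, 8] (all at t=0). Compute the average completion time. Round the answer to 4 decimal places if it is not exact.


SJF order (ascending): [2, 5, 8, 15]
Completion times:
  Job 1: burst=2, C=2
  Job 2: burst=5, C=7
  Job 3: burst=8, C=15
  Job 4: burst=15, C=30
Average completion = 54/4 = 13.5

13.5


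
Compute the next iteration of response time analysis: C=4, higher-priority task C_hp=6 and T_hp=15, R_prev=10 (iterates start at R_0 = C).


R_next = C + ceil(R_prev / T_hp) * C_hp
ceil(10 / 15) = ceil(0.6667) = 1
Interference = 1 * 6 = 6
R_next = 4 + 6 = 10
R_next = R_prev, so the iteration has converged (response time = 10).

10


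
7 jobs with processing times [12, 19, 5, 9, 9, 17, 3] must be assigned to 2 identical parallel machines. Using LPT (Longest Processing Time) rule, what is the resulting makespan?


Sort jobs in decreasing order (LPT): [19, 17, 12, 9, 9, 5, 3]
Assign each job to the least loaded machine:
  Machine 1: jobs [19, 9, 9], load = 37
  Machine 2: jobs [17, 12, 5, 3], load = 37
Makespan = max load = 37

37


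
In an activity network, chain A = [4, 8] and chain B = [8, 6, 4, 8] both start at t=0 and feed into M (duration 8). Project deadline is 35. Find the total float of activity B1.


Forward pass: ES(B1) = sum of predecessors on chain B = 0
EF = ES + duration = 0 + 8 = 8
Backward pass: LF(M) = deadline = 35; LS(M) = 35 - 8 = 27
LF(B1) = LS(M) - sum(successors on chain B) = 27 - 18 = 9
LS = LF - duration = 9 - 8 = 1
Total float = LS - ES = 1 - 0 = 1

1


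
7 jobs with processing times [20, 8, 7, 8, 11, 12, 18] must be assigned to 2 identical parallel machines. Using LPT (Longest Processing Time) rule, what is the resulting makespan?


Sort jobs in decreasing order (LPT): [20, 18, 12, 11, 8, 8, 7]
Assign each job to the least loaded machine:
  Machine 1: jobs [20, 11, 8], load = 39
  Machine 2: jobs [18, 12, 8, 7], load = 45
Makespan = max load = 45

45


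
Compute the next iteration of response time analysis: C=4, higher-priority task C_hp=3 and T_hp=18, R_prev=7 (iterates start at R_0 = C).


R_next = C + ceil(R_prev / T_hp) * C_hp
ceil(7 / 18) = ceil(0.3889) = 1
Interference = 1 * 3 = 3
R_next = 4 + 3 = 7
R_next = R_prev, so the iteration has converged (response time = 7).

7


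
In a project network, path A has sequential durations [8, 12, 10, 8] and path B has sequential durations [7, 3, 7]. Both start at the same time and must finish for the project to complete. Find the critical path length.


Path A total = 8 + 12 + 10 + 8 = 38
Path B total = 7 + 3 + 7 = 17
Critical path = longest path = max(38, 17) = 38

38


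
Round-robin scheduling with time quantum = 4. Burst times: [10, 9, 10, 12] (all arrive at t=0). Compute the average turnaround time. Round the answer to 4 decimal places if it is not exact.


Time quantum = 4
Execution trace:
  J1 runs 4 units, time = 4
  J2 runs 4 units, time = 8
  J3 runs 4 units, time = 12
  J4 runs 4 units, time = 16
  J1 runs 4 units, time = 20
  J2 runs 4 units, time = 24
  J3 runs 4 units, time = 28
  J4 runs 4 units, time = 32
  J1 runs 2 units, time = 34
  J2 runs 1 units, time = 35
  J3 runs 2 units, time = 37
  J4 runs 4 units, time = 41
Finish times: [34, 35, 37, 41]
Average turnaround = 147/4 = 36.75

36.75


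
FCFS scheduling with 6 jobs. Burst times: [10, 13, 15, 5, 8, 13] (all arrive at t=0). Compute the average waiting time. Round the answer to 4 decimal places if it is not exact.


FCFS order (as given): [10, 13, 15, 5, 8, 13]
Waiting times:
  Job 1: wait = 0
  Job 2: wait = 10
  Job 3: wait = 23
  Job 4: wait = 38
  Job 5: wait = 43
  Job 6: wait = 51
Sum of waiting times = 165
Average waiting time = 165/6 = 27.5

27.5


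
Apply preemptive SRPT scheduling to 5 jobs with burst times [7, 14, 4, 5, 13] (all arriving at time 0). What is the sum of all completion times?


Since all jobs arrive at t=0, SRPT equals SPT ordering.
SPT order: [4, 5, 7, 13, 14]
Completion times:
  Job 1: p=4, C=4
  Job 2: p=5, C=9
  Job 3: p=7, C=16
  Job 4: p=13, C=29
  Job 5: p=14, C=43
Total completion time = 4 + 9 + 16 + 29 + 43 = 101

101


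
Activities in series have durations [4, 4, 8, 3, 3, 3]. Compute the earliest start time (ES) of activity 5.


Activity 5 starts after activities 1 through 4 complete.
Predecessor durations: [4, 4, 8, 3]
ES = 4 + 4 + 8 + 3 = 19

19


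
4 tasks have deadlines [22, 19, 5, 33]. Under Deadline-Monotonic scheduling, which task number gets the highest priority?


Sort tasks by relative deadline (ascending):
  Task 3: deadline = 5
  Task 2: deadline = 19
  Task 1: deadline = 22
  Task 4: deadline = 33
Priority order (highest first): [3, 2, 1, 4]
Highest priority task = 3

3


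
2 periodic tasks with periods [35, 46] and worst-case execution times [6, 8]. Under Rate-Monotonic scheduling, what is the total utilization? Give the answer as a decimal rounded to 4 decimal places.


Compute individual utilizations (exact fractions):
  Task 1: C/T = 6/35 (approx. 0.1714)
  Task 2: C/T = 8/46 = 4/23 (approx. 0.1739)
Total utilization U = 6/35 + 4/23 = 278/805
Rounded to 4 decimal places: U = 0.3453
RM (Liu & Layland) bound for 2 tasks = 0.828427; compare with U = 278/805 (approx. 0.345342)
U <= bound, so schedulable by RM sufficient condition.

0.3453


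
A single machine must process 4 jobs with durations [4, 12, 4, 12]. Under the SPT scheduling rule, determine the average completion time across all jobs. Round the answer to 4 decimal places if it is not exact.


Sort jobs by processing time (SPT order): [4, 4, 12, 12]
Compute completion times sequentially:
  Job 1: processing = 4, completes at 4
  Job 2: processing = 4, completes at 8
  Job 3: processing = 12, completes at 20
  Job 4: processing = 12, completes at 32
Sum of completion times = 64
Average completion time = 64/4 = 16.0

16.0


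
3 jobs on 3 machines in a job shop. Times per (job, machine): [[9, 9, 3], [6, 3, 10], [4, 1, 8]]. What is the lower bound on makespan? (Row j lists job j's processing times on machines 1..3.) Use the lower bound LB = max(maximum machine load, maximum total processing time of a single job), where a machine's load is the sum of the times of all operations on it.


Machine loads:
  Machine 1: 9 + 6 + 4 = 19
  Machine 2: 9 + 3 + 1 = 13
  Machine 3: 3 + 10 + 8 = 21
Max machine load = 21
Job totals:
  Job 1: 21
  Job 2: 19
  Job 3: 13
Max job total = 21
Lower bound = max(21, 21) = 21

21


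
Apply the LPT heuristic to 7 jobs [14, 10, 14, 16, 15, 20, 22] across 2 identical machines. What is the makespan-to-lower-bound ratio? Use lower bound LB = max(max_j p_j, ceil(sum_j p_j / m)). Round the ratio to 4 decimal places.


LPT order: [22, 20, 16, 15, 14, 14, 10]
Machine loads after assignment: [51, 60]
LPT makespan = 60
Lower bound = max(max_job, ceil(total/2)) = max(22, 56) = 56
Ratio = 60 / 56 = 1.0714

1.0714


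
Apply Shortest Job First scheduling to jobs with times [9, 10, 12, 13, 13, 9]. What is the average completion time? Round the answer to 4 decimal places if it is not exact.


SJF order (ascending): [9, 9, 10, 12, 13, 13]
Completion times:
  Job 1: burst=9, C=9
  Job 2: burst=9, C=18
  Job 3: burst=10, C=28
  Job 4: burst=12, C=40
  Job 5: burst=13, C=53
  Job 6: burst=13, C=66
Average completion = 214/6 = 35.6667

35.6667


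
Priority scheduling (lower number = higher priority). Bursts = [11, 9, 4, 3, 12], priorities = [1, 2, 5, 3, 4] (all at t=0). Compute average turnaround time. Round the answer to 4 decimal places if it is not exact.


Sort by priority (ascending = highest first):
Order: [(1, 11), (2, 9), (3, 3), (4, 12), (5, 4)]
Completion times:
  Priority 1, burst=11, C=11
  Priority 2, burst=9, C=20
  Priority 3, burst=3, C=23
  Priority 4, burst=12, C=35
  Priority 5, burst=4, C=39
Average turnaround = 128/5 = 25.6

25.6


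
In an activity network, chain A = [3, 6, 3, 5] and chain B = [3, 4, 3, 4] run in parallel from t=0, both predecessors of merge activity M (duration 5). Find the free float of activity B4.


ES(B4) = sum of predecessors on chain B = 10
EF(B4) = ES + duration = 10 + 4 = 14
Successor of B4 is M. ES(M) = max(sum(A), sum(B)) = max(17, 14) = 17
Free float = ES(successor) - EF(current) = 17 - 14 = 3

3


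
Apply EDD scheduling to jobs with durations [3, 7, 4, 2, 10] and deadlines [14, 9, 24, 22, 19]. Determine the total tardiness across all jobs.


Sort by due date (EDD order): [(7, 9), (3, 14), (10, 19), (2, 22), (4, 24)]
Compute completion times and tardiness:
  Job 1: p=7, d=9, C=7, tardiness=max(0,7-9)=0
  Job 2: p=3, d=14, C=10, tardiness=max(0,10-14)=0
  Job 3: p=10, d=19, C=20, tardiness=max(0,20-19)=1
  Job 4: p=2, d=22, C=22, tardiness=max(0,22-22)=0
  Job 5: p=4, d=24, C=26, tardiness=max(0,26-24)=2
Total tardiness = 3

3


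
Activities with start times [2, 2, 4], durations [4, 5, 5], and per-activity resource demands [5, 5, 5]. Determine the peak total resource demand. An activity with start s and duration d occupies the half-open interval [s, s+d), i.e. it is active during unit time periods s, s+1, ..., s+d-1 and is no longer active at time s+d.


Each activity i is active on [start_i, start_i + duration_i).
Compute total resource usage per time slot:
  t=0: active resources = [], total = 0
  t=1: active resources = [], total = 0
  t=2: active resources = [5, 5], total = 10
  t=3: active resources = [5, 5], total = 10
  t=4: active resources = [5, 5, 5], total = 15
  t=5: active resources = [5, 5, 5], total = 15
  t=6: active resources = [5, 5], total = 10
  t=7: active resources = [5], total = 5
  t=8: active resources = [5], total = 5
Peak resource demand = 15

15


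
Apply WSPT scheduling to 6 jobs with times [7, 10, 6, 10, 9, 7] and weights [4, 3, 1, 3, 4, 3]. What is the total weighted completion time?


Compute p/w ratios and sort ascending (WSPT): [(7, 4), (9, 4), (7, 3), (10, 3), (10, 3), (6, 1)]
Compute weighted completion times:
  Job (p=7,w=4): C=7, w*C=4*7=28
  Job (p=9,w=4): C=16, w*C=4*16=64
  Job (p=7,w=3): C=23, w*C=3*23=69
  Job (p=10,w=3): C=33, w*C=3*33=99
  Job (p=10,w=3): C=43, w*C=3*43=129
  Job (p=6,w=1): C=49, w*C=1*49=49
Total weighted completion time = 438

438


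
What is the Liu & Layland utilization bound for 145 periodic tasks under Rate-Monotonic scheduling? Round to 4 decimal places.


Compute 2^(1/145) = 1.0047917694
Subtract 1: 1.0047917694 - 1 = 0.0047917694
Multiply by n: 145 * 0.0047917694 = 0.6948065630
Round to 4 dp: 0.6948

0.6948


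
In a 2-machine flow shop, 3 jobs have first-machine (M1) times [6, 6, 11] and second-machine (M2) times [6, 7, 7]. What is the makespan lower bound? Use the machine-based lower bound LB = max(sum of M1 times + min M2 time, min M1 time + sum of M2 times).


LB1 = sum(M1 times) + min(M2 times) = 23 + 6 = 29
LB2 = min(M1 times) + sum(M2 times) = 6 + 20 = 26
Lower bound = max(LB1, LB2) = max(29, 26) = 29

29


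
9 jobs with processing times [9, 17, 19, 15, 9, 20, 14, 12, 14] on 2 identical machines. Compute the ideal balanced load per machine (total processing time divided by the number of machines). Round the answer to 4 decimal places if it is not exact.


Total processing time = 9 + 17 + 19 + 15 + 9 + 20 + 14 + 12 + 14 = 129
Number of machines = 2
Ideal balanced load = 129 / 2 = 64.5

64.5


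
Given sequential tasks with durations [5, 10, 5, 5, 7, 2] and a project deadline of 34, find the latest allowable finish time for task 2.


LF(activity 2) = deadline - sum of successor durations
Successors: activities 3 through 6 with durations [5, 5, 7, 2]
Sum of successor durations = 19
LF = 34 - 19 = 15

15


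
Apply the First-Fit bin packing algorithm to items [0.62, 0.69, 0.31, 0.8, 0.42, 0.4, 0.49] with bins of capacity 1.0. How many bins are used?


Place items sequentially using First-Fit:
  Item 0.62 -> new Bin 1
  Item 0.69 -> new Bin 2
  Item 0.31 -> Bin 1 (now 0.93)
  Item 0.8 -> new Bin 3
  Item 0.42 -> new Bin 4
  Item 0.4 -> Bin 4 (now 0.82)
  Item 0.49 -> new Bin 5
Total bins used = 5

5


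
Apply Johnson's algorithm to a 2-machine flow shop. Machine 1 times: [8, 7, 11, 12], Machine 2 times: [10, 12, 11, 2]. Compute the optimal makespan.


Apply Johnson's rule:
  Group 1 (a <= b): [(2, 7, 12), (1, 8, 10), (3, 11, 11)]
  Group 2 (a > b): [(4, 12, 2)]
Optimal job order: [2, 1, 3, 4]
Schedule:
  Job 2: M1 done at 7, M2 done at 19
  Job 1: M1 done at 15, M2 done at 29
  Job 3: M1 done at 26, M2 done at 40
  Job 4: M1 done at 38, M2 done at 42
Makespan = 42

42


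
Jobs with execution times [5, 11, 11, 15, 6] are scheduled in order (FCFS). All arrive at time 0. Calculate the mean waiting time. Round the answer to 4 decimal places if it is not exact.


FCFS order (as given): [5, 11, 11, 15, 6]
Waiting times:
  Job 1: wait = 0
  Job 2: wait = 5
  Job 3: wait = 16
  Job 4: wait = 27
  Job 5: wait = 42
Sum of waiting times = 90
Average waiting time = 90/5 = 18.0

18.0


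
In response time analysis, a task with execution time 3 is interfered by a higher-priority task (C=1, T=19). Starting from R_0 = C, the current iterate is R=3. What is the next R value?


R_next = C + ceil(R_prev / T_hp) * C_hp
ceil(3 / 19) = ceil(0.1579) = 1
Interference = 1 * 1 = 1
R_next = 3 + 1 = 4

4


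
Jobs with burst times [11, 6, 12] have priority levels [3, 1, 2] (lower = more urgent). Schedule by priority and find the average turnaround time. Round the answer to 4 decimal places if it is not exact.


Sort by priority (ascending = highest first):
Order: [(1, 6), (2, 12), (3, 11)]
Completion times:
  Priority 1, burst=6, C=6
  Priority 2, burst=12, C=18
  Priority 3, burst=11, C=29
Average turnaround = 53/3 = 17.6667

17.6667


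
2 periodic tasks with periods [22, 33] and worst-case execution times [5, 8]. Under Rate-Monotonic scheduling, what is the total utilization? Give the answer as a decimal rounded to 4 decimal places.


Compute individual utilizations (exact fractions):
  Task 1: C/T = 5/22 (approx. 0.2273)
  Task 2: C/T = 8/33 (approx. 0.2424)
Total utilization U = 5/22 + 8/33 = 31/66
Rounded to 4 decimal places: U = 0.4697
RM (Liu & Layland) bound for 2 tasks = 0.828427; compare with U = 31/66 (approx. 0.469697)
U <= bound, so schedulable by RM sufficient condition.

0.4697


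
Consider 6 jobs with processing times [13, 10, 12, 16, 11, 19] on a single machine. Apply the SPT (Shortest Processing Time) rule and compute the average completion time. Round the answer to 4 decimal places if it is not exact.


Sort jobs by processing time (SPT order): [10, 11, 12, 13, 16, 19]
Compute completion times sequentially:
  Job 1: processing = 10, completes at 10
  Job 2: processing = 11, completes at 21
  Job 3: processing = 12, completes at 33
  Job 4: processing = 13, completes at 46
  Job 5: processing = 16, completes at 62
  Job 6: processing = 19, completes at 81
Sum of completion times = 253
Average completion time = 253/6 = 42.1667

42.1667


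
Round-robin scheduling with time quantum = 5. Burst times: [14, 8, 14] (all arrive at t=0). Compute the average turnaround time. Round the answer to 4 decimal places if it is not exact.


Time quantum = 5
Execution trace:
  J1 runs 5 units, time = 5
  J2 runs 5 units, time = 10
  J3 runs 5 units, time = 15
  J1 runs 5 units, time = 20
  J2 runs 3 units, time = 23
  J3 runs 5 units, time = 28
  J1 runs 4 units, time = 32
  J3 runs 4 units, time = 36
Finish times: [32, 23, 36]
Average turnaround = 91/3 = 30.3333

30.3333


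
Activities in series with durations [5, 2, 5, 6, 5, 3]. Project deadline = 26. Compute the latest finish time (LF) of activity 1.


LF(activity 1) = deadline - sum of successor durations
Successors: activities 2 through 6 with durations [2, 5, 6, 5, 3]
Sum of successor durations = 21
LF = 26 - 21 = 5

5


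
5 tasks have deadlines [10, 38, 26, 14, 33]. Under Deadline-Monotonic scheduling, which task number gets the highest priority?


Sort tasks by relative deadline (ascending):
  Task 1: deadline = 10
  Task 4: deadline = 14
  Task 3: deadline = 26
  Task 5: deadline = 33
  Task 2: deadline = 38
Priority order (highest first): [1, 4, 3, 5, 2]
Highest priority task = 1

1


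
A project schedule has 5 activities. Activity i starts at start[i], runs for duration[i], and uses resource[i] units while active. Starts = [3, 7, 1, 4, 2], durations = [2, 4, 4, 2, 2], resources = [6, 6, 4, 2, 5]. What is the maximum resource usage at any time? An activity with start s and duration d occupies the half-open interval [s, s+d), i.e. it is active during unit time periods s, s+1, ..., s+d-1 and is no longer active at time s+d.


Each activity i is active on [start_i, start_i + duration_i).
Compute total resource usage per time slot:
  t=0: active resources = [], total = 0
  t=1: active resources = [4], total = 4
  t=2: active resources = [4, 5], total = 9
  t=3: active resources = [6, 4, 5], total = 15
  t=4: active resources = [6, 4, 2], total = 12
  t=5: active resources = [2], total = 2
  t=6: active resources = [], total = 0
  t=7: active resources = [6], total = 6
  t=8: active resources = [6], total = 6
  t=9: active resources = [6], total = 6
  t=10: active resources = [6], total = 6
Peak resource demand = 15

15


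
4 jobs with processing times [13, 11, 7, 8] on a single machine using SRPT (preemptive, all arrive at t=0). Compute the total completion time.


Since all jobs arrive at t=0, SRPT equals SPT ordering.
SPT order: [7, 8, 11, 13]
Completion times:
  Job 1: p=7, C=7
  Job 2: p=8, C=15
  Job 3: p=11, C=26
  Job 4: p=13, C=39
Total completion time = 7 + 15 + 26 + 39 = 87

87


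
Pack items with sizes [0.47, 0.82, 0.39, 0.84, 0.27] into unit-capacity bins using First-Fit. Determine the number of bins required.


Place items sequentially using First-Fit:
  Item 0.47 -> new Bin 1
  Item 0.82 -> new Bin 2
  Item 0.39 -> Bin 1 (now 0.86)
  Item 0.84 -> new Bin 3
  Item 0.27 -> new Bin 4
Total bins used = 4

4


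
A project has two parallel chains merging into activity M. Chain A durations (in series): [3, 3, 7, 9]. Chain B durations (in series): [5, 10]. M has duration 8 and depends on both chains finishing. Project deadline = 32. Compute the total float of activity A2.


Forward pass: ES(A2) = sum of predecessors on chain A = 3
EF = ES + duration = 3 + 3 = 6
Backward pass: LF(M) = deadline = 32; LS(M) = 32 - 8 = 24
LF(A2) = LS(M) - sum(successors on chain A) = 24 - 16 = 8
LS = LF - duration = 8 - 3 = 5
Total float = LS - ES = 5 - 3 = 2

2


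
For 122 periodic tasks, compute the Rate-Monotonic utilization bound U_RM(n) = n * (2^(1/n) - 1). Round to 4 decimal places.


Compute 2^(1/122) = 1.0056977048
Subtract 1: 1.0056977048 - 1 = 0.0056977048
Multiply by n: 122 * 0.0056977048 = 0.6951199856
Round to 4 dp: 0.6951

0.6951


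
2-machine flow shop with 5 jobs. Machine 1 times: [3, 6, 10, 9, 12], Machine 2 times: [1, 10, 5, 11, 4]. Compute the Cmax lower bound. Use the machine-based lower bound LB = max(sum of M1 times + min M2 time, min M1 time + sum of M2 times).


LB1 = sum(M1 times) + min(M2 times) = 40 + 1 = 41
LB2 = min(M1 times) + sum(M2 times) = 3 + 31 = 34
Lower bound = max(LB1, LB2) = max(41, 34) = 41

41


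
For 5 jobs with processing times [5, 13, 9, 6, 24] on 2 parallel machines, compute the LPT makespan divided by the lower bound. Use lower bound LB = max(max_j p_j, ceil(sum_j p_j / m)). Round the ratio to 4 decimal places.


LPT order: [24, 13, 9, 6, 5]
Machine loads after assignment: [29, 28]
LPT makespan = 29
Lower bound = max(max_job, ceil(total/2)) = max(24, 29) = 29
Ratio = 29 / 29 = 1.0

1.0


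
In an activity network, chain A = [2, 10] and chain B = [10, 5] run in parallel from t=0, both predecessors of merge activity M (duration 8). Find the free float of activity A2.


ES(A2) = sum of predecessors on chain A = 2
EF(A2) = ES + duration = 2 + 10 = 12
Successor of A2 is M. ES(M) = max(sum(A), sum(B)) = max(12, 15) = 15
Free float = ES(successor) - EF(current) = 15 - 12 = 3

3


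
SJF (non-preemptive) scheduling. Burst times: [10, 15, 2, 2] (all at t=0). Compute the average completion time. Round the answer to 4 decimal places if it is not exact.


SJF order (ascending): [2, 2, 10, 15]
Completion times:
  Job 1: burst=2, C=2
  Job 2: burst=2, C=4
  Job 3: burst=10, C=14
  Job 4: burst=15, C=29
Average completion = 49/4 = 12.25

12.25


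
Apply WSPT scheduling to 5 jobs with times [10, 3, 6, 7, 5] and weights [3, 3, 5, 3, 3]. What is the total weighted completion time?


Compute p/w ratios and sort ascending (WSPT): [(3, 3), (6, 5), (5, 3), (7, 3), (10, 3)]
Compute weighted completion times:
  Job (p=3,w=3): C=3, w*C=3*3=9
  Job (p=6,w=5): C=9, w*C=5*9=45
  Job (p=5,w=3): C=14, w*C=3*14=42
  Job (p=7,w=3): C=21, w*C=3*21=63
  Job (p=10,w=3): C=31, w*C=3*31=93
Total weighted completion time = 252

252


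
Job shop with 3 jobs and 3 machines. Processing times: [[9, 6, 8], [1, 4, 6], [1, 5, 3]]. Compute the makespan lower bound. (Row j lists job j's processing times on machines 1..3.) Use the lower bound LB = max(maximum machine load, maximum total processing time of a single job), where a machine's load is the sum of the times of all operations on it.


Machine loads:
  Machine 1: 9 + 1 + 1 = 11
  Machine 2: 6 + 4 + 5 = 15
  Machine 3: 8 + 6 + 3 = 17
Max machine load = 17
Job totals:
  Job 1: 23
  Job 2: 11
  Job 3: 9
Max job total = 23
Lower bound = max(17, 23) = 23

23


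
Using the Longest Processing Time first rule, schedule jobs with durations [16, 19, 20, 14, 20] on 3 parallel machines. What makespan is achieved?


Sort jobs in decreasing order (LPT): [20, 20, 19, 16, 14]
Assign each job to the least loaded machine:
  Machine 1: jobs [20, 14], load = 34
  Machine 2: jobs [20], load = 20
  Machine 3: jobs [19, 16], load = 35
Makespan = max load = 35

35


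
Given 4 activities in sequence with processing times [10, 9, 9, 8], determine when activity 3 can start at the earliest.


Activity 3 starts after activities 1 through 2 complete.
Predecessor durations: [10, 9]
ES = 10 + 9 = 19

19


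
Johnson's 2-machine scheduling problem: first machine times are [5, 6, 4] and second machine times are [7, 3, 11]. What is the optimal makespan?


Apply Johnson's rule:
  Group 1 (a <= b): [(3, 4, 11), (1, 5, 7)]
  Group 2 (a > b): [(2, 6, 3)]
Optimal job order: [3, 1, 2]
Schedule:
  Job 3: M1 done at 4, M2 done at 15
  Job 1: M1 done at 9, M2 done at 22
  Job 2: M1 done at 15, M2 done at 25
Makespan = 25

25


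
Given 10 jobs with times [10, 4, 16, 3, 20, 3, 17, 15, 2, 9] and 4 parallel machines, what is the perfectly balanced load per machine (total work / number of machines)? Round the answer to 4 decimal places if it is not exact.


Total processing time = 10 + 4 + 16 + 3 + 20 + 3 + 17 + 15 + 2 + 9 = 99
Number of machines = 4
Ideal balanced load = 99 / 4 = 24.75

24.75


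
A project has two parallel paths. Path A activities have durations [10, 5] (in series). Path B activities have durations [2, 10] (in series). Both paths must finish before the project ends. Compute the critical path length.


Path A total = 10 + 5 = 15
Path B total = 2 + 10 = 12
Critical path = longest path = max(15, 12) = 15

15


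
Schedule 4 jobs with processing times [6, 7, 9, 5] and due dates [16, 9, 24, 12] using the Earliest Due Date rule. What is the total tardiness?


Sort by due date (EDD order): [(7, 9), (5, 12), (6, 16), (9, 24)]
Compute completion times and tardiness:
  Job 1: p=7, d=9, C=7, tardiness=max(0,7-9)=0
  Job 2: p=5, d=12, C=12, tardiness=max(0,12-12)=0
  Job 3: p=6, d=16, C=18, tardiness=max(0,18-16)=2
  Job 4: p=9, d=24, C=27, tardiness=max(0,27-24)=3
Total tardiness = 5

5


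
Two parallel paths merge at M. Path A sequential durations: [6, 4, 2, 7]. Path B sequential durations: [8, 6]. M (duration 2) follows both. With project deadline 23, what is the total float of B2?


Forward pass: ES(B2) = sum of predecessors on chain B = 8
EF = ES + duration = 8 + 6 = 14
Backward pass: LF(M) = deadline = 23; LS(M) = 23 - 2 = 21
LF(B2) = LS(M) - sum(successors on chain B) = 21 - 0 = 21
LS = LF - duration = 21 - 6 = 15
Total float = LS - ES = 15 - 8 = 7

7


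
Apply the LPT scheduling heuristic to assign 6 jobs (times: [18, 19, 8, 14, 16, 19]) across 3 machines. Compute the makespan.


Sort jobs in decreasing order (LPT): [19, 19, 18, 16, 14, 8]
Assign each job to the least loaded machine:
  Machine 1: jobs [19, 14], load = 33
  Machine 2: jobs [19, 8], load = 27
  Machine 3: jobs [18, 16], load = 34
Makespan = max load = 34

34


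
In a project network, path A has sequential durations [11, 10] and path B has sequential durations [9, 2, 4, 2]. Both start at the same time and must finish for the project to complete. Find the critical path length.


Path A total = 11 + 10 = 21
Path B total = 9 + 2 + 4 + 2 = 17
Critical path = longest path = max(21, 17) = 21

21
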